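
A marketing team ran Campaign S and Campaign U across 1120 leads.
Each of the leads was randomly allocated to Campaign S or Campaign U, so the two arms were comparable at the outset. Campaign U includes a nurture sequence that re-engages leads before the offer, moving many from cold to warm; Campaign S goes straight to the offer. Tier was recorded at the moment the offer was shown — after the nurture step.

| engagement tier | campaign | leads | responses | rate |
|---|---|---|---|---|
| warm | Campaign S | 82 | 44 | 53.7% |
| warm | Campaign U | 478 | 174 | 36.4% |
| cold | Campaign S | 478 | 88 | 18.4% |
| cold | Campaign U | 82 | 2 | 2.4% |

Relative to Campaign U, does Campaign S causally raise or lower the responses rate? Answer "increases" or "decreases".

decreases

The stratified and pooled comparisons disagree (Campaign S wins within each engagement tier; Campaign U wins overall), so the answer turns on the causal role of engagement tier.
Because the campaign influences engagement tier, engagement tier is a post-treatment mediator, not a confounder. Stratifying on it would bias the estimate; the causal effect is the crude pooled difference.
Pooled: Campaign S 23.6% vs Campaign U 31.4%; Campaign U is higher overall.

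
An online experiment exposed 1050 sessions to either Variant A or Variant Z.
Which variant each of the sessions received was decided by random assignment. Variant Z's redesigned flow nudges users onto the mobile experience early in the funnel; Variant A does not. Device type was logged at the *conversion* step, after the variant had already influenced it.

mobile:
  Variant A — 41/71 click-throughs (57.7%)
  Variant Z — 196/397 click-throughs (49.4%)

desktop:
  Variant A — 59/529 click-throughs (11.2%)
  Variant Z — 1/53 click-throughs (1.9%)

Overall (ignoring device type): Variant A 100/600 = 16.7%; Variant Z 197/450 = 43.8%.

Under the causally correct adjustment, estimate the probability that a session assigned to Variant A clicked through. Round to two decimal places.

Stratifying would compare variants among sessions the variants themselves sorted into device type groups — a form of selection on an intermediate. The unconditioned pooled rates give the total causal effect.
So P(outcome | do(Variant A)) is just the pooled rate for Variant A: 100/600 = 0.167.

0.17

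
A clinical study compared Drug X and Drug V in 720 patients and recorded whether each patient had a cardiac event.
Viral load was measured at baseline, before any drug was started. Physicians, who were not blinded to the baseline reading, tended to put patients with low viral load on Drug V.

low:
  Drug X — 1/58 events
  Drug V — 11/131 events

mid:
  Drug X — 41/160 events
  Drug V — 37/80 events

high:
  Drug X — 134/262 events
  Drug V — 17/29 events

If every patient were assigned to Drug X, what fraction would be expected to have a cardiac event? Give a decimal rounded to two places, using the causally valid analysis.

0.30

Viral load is set before the drug has any effect — it is not caused by the drug — and it independently drives the outcome. That makes it a confounder, so the causal comparison is within viral load levels.
Standardising Drug X to the population viral load mix: 0.263·1/58 + 0.333·41/160 + 0.404·134/262 = 0.297.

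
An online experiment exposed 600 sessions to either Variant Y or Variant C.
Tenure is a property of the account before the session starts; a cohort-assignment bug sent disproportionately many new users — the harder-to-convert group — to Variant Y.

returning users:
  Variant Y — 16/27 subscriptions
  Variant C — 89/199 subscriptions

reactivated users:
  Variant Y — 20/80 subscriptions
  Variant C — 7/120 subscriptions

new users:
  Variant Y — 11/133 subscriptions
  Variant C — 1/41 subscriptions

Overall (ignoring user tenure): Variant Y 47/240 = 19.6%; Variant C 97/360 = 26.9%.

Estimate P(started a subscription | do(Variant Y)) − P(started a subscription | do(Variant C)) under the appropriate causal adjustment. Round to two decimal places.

Here user tenure is a common cause — it drives both which variant a case falls under and the outcome. The crude comparison mixes populations; the stratum-specific rates are the causally relevant ones.
Adjusting over the population distribution of user tenure: 0.377·(0.593−0.447) + 0.333·(0.250−0.058) + 0.290·(0.083−0.024) = +0.136.

+0.14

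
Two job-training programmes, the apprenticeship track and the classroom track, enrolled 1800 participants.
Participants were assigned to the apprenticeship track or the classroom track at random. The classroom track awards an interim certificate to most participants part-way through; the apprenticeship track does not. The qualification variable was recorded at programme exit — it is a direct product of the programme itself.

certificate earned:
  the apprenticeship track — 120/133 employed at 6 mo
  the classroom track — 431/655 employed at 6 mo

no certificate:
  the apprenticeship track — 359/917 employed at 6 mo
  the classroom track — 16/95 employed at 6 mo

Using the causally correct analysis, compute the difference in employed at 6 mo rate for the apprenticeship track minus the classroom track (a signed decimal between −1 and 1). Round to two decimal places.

The stratified and pooled comparisons disagree (the apprenticeship track wins within each qualification attained during the programme; the classroom track wins overall), so the answer turns on the causal role of qualification attained during the programme.
Qualification attained during the programme lies on the pathway programme → qualification attained during the programme → outcome, so adjusting for it blocks the indirect effect. For the total causal effect of programme, use the unadjusted pooled rates.
The causal difference is the pooled difference: 0.456 − 0.596 = -0.140.

-0.14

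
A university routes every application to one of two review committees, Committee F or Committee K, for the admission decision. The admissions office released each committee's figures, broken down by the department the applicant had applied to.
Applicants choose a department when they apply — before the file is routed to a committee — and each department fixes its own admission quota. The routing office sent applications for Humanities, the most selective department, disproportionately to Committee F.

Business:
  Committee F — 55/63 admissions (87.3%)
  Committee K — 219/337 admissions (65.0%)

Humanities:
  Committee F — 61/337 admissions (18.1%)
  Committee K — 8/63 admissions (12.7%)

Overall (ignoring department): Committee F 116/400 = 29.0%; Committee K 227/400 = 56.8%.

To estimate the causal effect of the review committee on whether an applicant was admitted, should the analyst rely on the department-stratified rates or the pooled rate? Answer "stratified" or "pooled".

Committee F is higher inside every department stratum but Committee K is higher in aggregate. Whether to stratify depends on how department relates to the review committee.
The imbalance in department arose from how applicants were allocated, not from anything the review committee did; and department independently affects the outcome. The pooled gap is confounded — condition on department.
Within each level — Business: 87.3% vs 65.0%; Humanities: 18.1% vs 12.7% — Committee F is higher every time.

stratified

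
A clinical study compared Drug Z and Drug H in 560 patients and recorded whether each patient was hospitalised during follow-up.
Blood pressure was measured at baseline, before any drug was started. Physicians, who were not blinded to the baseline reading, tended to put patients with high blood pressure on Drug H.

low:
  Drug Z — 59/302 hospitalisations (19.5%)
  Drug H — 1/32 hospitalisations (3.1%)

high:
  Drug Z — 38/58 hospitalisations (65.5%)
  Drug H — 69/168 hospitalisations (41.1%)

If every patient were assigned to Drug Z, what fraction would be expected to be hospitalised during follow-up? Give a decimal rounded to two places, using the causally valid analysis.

Since blood pressure is a pre-existing factor (not a product of the drug) and it affects the outcome on its own, it is a confounder. The stratified rates, not the pooled rate, identify the causal effect.
Standardising Drug Z to the population blood pressure mix: 0.596·59/302 + 0.404·38/58 = 0.381.

0.38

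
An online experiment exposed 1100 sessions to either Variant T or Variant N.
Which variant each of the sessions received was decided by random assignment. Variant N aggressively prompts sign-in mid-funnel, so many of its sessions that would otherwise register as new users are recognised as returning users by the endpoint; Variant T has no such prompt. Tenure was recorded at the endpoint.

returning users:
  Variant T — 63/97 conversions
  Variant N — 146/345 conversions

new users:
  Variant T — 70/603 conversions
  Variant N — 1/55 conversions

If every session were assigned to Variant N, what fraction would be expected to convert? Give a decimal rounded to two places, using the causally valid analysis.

User tenure lies on the pathway variant → user tenure → outcome, so adjusting for it blocks the indirect effect. For the total causal effect of variant, use the unadjusted pooled rates.
So P(outcome | do(Variant N)) is just the pooled rate for Variant N: 147/400 = 0.367.

0.37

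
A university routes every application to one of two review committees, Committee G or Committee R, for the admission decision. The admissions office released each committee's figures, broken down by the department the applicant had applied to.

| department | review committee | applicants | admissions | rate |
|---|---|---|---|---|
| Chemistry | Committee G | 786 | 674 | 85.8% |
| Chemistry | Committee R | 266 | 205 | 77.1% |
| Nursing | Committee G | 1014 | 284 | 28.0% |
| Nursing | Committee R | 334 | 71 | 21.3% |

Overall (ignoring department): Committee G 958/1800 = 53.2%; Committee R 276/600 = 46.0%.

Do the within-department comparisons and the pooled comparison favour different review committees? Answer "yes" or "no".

Within each department level (Chemistry 85.8% vs 77.1%; Nursing 28.0% vs 21.3%), Committee G has the higher rate every time. Pooled: 53.2% vs 46.0% — Committee G has the higher rate overall. They agree.

no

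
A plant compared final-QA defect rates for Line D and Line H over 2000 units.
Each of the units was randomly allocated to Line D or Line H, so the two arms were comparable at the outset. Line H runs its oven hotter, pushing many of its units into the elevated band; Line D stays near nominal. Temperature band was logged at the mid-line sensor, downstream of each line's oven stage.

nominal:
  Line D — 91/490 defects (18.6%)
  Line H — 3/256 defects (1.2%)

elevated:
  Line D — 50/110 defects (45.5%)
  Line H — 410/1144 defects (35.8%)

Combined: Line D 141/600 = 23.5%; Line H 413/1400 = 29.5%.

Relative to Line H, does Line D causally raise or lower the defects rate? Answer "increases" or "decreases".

The in-process temperature band-specific comparison favours Line H throughout, but the pooled figures favour Line D. The question is whether to condition on in-process temperature band.
Because the line influences in-process temperature band, in-process temperature band is a post-treatment mediator, not a confounder. Stratifying on it would bias the estimate; the causal effect is the crude pooled difference.
Pooled: Line D 23.5% vs Line H 29.5%; Line D is lower overall.

decreases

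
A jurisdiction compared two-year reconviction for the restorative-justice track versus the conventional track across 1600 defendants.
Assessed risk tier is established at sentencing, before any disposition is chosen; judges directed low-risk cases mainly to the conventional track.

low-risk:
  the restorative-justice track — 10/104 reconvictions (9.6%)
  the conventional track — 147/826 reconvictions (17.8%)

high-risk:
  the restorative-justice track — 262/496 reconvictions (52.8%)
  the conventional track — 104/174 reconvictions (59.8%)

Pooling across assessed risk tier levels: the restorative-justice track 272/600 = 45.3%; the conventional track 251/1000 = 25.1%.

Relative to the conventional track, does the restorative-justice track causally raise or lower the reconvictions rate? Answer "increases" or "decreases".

Within every assessed risk tier level the restorative-justice track has the lower rate, yet pooled the conventional track does — Simpson's reversal.
The imbalance in assessed risk tier arose from how defendants were allocated, not from anything the disposition did; and assessed risk tier independently affects the outcome. The pooled gap is confounded — condition on assessed risk tier.
Within each level — low-risk: 9.6% vs 17.8%; high-risk: 52.8% vs 59.8% — the restorative-justice track is lower every time.

decreases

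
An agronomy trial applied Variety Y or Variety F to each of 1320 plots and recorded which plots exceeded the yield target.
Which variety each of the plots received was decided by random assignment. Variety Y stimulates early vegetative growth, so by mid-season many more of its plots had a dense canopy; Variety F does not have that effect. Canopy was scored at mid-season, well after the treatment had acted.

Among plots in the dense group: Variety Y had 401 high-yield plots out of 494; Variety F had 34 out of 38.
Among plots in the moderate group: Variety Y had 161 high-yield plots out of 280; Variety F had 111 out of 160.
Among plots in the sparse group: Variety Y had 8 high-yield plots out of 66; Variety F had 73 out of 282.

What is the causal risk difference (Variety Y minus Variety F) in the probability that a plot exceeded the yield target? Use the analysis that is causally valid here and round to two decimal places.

+0.22

The mid-season canopy-specific comparison favours Variety F throughout, but the pooled figures favour Variety Y. The question is whether to condition on mid-season canopy.
Mid-season canopy here is a post-treatment variable shaped by the variety; conditioning on it would introduce bias rather than remove it. The overall comparison is the causal one.
The causal difference is the pooled difference: 0.679 − 0.454 = +0.224.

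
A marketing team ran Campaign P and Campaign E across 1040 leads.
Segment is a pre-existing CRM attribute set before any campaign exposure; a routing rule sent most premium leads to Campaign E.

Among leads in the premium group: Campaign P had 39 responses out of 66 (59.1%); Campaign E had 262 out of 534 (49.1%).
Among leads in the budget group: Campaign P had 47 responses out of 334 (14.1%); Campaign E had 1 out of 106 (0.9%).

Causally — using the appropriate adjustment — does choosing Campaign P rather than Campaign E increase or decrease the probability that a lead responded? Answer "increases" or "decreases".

Within every customer segment level Campaign P has the higher rate, yet pooled Campaign E does — Simpson's reversal.
Nothing the campaign does changes customer segment; the imbalance is an allocation artefact. With customer segment also predicting the outcome, the pooled figure is confounded, and the within-stratum comparison is the causal one.
Within each level — premium: 59.1% vs 49.1%; budget: 14.1% vs 0.9% — Campaign P is higher every time.

increases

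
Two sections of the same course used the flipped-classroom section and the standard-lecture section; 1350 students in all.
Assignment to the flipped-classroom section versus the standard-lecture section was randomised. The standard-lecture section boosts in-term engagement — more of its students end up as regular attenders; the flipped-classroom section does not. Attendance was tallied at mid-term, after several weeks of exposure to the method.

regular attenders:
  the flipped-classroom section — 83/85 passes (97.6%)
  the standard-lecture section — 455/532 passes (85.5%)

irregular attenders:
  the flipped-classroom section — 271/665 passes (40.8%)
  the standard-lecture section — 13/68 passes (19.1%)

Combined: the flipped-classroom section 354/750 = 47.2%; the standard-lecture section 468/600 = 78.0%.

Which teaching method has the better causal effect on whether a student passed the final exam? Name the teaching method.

the flipped-classroom section is higher inside every mid-term attendance stratum but the standard-lecture section is higher in aggregate. Whether to stratify depends on how mid-term attendance relates to the teaching method.
Mid-term attendance here is a post-treatment variable shaped by the teaching method; conditioning on it would introduce bias rather than remove it. The overall comparison is the causal one.
Pooled: the flipped-classroom section 47.2% vs the standard-lecture section 78.0%; the standard-lecture section is higher overall.

the standard-lecture section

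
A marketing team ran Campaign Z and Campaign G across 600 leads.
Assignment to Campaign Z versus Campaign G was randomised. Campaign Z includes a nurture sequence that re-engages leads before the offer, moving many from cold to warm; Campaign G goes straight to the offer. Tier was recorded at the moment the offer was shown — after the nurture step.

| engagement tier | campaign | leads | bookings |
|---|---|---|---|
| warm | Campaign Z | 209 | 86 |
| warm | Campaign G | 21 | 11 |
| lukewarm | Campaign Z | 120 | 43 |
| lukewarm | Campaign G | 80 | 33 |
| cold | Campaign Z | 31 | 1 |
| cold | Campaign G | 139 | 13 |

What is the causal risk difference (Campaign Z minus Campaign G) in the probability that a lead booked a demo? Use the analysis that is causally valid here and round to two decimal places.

+0.12

The stratified and pooled comparisons disagree (Campaign G wins within each engagement tier; Campaign Z wins overall), so the answer turns on the causal role of engagement tier.
Because the campaign influences engagement tier, engagement tier is a post-treatment mediator, not a confounder. Stratifying on it would bias the estimate; the causal effect is the crude pooled difference.
The causal difference is the pooled difference: 0.361 − 0.237 = +0.124.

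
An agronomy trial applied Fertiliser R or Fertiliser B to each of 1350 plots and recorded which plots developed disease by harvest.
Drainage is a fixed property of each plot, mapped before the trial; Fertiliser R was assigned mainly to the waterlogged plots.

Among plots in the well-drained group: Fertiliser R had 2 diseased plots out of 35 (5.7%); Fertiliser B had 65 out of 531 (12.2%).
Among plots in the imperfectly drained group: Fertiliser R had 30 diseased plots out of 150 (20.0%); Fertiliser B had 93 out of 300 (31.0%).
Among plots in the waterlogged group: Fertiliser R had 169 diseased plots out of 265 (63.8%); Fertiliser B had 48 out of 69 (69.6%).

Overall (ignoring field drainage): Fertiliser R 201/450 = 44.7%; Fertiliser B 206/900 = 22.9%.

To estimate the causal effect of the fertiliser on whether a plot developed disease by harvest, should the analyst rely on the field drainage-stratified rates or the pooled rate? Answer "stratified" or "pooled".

stratified

The imbalance in field drainage arose from how plots were allocated, not from anything the fertiliser did; and field drainage independently affects the outcome. The pooled gap is confounded — condition on field drainage.
Within each level — well-drained: 5.7% vs 12.2%; imperfectly drained: 20.0% vs 31.0%; waterlogged: 63.8% vs 69.6% — Fertiliser R is lower every time.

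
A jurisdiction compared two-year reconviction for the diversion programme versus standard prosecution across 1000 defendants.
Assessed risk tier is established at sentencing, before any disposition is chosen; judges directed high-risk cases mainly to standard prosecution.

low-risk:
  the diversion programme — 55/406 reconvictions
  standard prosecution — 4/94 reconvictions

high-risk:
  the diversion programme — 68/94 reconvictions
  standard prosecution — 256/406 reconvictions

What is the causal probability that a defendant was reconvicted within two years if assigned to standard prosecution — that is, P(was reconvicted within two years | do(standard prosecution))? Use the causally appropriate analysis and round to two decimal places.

The assessed risk tier-specific comparison favours standard prosecution throughout, but the pooled figures favour the diversion programme. The question is whether to condition on assessed risk tier.
Nothing the disposition does changes assessed risk tier; the imbalance is an allocation artefact. With assessed risk tier also predicting the outcome, the pooled figure is confounded, and the within-stratum comparison is the causal one.
Standardising standard prosecution to the population assessed risk tier mix: 0.500·4/94 + 0.500·256/406 = 0.337.

0.34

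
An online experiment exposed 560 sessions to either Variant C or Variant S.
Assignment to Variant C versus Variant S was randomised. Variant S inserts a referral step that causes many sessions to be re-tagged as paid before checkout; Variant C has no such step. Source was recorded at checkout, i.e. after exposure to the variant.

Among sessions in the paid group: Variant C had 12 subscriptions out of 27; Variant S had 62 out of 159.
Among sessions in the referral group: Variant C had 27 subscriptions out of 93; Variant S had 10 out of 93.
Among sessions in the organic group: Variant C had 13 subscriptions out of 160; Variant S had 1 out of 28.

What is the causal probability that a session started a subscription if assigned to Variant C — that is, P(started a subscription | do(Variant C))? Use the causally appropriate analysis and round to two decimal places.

0.19

Traffic source lies on the pathway variant → traffic source → outcome, so adjusting for it blocks the indirect effect. For the total causal effect of variant, use the unadjusted pooled rates.
So P(outcome | do(Variant C)) is just the pooled rate for Variant C: 52/280 = 0.186.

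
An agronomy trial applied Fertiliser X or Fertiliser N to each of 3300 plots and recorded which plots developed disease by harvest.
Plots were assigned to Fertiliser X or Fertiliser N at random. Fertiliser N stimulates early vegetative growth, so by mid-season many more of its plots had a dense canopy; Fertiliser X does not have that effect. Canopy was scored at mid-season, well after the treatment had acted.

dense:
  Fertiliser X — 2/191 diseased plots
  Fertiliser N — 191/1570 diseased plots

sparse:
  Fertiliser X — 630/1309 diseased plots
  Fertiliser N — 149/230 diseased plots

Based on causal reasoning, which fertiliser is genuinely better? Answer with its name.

Mid-season canopy lies on the pathway fertiliser → mid-season canopy → outcome, so adjusting for it blocks the indirect effect. For the total causal effect of fertiliser, use the unadjusted pooled rates.
Pooled: Fertiliser X 42.1% vs Fertiliser N 18.9%; Fertiliser N is lower overall.

Fertiliser N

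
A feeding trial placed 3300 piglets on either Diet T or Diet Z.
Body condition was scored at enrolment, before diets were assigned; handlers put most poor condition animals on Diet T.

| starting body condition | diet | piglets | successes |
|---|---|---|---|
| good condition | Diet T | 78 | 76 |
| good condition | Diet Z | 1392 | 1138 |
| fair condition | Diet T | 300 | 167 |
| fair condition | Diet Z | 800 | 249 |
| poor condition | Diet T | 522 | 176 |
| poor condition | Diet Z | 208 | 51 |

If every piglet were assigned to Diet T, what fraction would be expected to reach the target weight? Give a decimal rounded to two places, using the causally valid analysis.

Since starting body condition is a pre-existing factor (not a product of the diet) and it affects the outcome on its own, it is a confounder. The stratified rates, not the pooled rate, identify the causal effect.
Standardising Diet T to the population starting body condition mix: 0.445·76/78 + 0.333·167/300 + 0.221·176/522 = 0.694.

0.69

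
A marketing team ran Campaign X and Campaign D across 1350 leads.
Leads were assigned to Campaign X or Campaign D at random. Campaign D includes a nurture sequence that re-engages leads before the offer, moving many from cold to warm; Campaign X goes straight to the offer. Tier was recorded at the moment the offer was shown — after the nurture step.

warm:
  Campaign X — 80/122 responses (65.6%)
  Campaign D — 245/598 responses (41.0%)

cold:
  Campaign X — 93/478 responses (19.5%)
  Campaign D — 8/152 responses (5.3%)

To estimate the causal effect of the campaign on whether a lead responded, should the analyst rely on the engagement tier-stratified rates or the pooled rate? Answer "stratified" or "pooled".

pooled

Within every engagement tier level Campaign X has the higher rate, yet pooled Campaign D does — Simpson's reversal.
Engagement tier is downstream of the campaign. One should not condition on a consequence of treatment, so the overall rates are the right comparison.
Pooled: Campaign X 28.8% vs Campaign D 33.7%; Campaign D is higher overall.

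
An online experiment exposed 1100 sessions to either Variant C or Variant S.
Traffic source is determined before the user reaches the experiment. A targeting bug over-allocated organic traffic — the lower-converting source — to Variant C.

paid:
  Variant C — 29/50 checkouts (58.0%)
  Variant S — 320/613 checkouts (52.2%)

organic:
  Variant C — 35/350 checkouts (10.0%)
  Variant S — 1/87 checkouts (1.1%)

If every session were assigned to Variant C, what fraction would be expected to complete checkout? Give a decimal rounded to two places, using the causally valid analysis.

0.39

Traffic source satisfies the back-door criterion: it is not a descendant of the variant, and it blocks the spurious path from variant to outcome. Adjusting for it (i.e., using the within-traffic source rates) gives the causal effect.
Standardising Variant C to the population traffic source mix: 0.603·29/50 + 0.397·35/350 = 0.389.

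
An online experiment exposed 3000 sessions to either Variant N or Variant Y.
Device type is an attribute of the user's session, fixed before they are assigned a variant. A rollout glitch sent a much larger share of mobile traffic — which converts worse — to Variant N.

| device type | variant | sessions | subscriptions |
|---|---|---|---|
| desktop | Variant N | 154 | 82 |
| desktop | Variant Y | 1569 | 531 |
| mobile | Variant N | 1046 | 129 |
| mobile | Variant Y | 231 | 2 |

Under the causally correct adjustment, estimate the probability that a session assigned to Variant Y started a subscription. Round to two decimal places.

0.20

Since device type is a pre-existing factor (not a product of the variant) and it affects the outcome on its own, it is a confounder. The stratified rates, not the pooled rate, identify the causal effect.
Standardising Variant Y to the population device type mix: 0.574·531/1569 + 0.426·2/231 = 0.198.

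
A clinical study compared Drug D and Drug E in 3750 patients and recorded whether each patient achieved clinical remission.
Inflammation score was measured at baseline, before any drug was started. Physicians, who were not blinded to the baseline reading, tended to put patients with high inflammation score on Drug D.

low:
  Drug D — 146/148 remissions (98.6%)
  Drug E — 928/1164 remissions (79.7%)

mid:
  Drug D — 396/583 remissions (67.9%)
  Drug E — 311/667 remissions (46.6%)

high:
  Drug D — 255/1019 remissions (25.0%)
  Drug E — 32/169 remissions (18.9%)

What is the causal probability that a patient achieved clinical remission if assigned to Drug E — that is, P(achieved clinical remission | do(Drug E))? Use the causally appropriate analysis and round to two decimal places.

0.49

The inflammation score-specific comparison favours Drug D throughout, but the pooled figures favour Drug E. The question is whether to condition on inflammation score.
Inflammation score is set before the drug has any effect — it is not caused by the drug — and it independently drives the outcome. That makes it a confounder, so the causal comparison is within inflammation score levels.
Standardising Drug E to the population inflammation score mix: 0.350·928/1164 + 0.333·311/667 + 0.317·32/169 = 0.494.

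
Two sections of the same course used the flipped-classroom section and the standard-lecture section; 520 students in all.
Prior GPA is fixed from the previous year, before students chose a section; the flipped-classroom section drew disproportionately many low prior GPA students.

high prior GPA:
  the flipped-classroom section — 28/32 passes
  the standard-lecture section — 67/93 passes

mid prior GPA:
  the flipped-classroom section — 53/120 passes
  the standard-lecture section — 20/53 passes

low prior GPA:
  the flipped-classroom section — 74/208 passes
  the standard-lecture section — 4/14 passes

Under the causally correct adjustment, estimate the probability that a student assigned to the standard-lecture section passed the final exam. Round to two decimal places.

The stratified and pooled comparisons disagree (the flipped-classroom section wins within each prior GPA band; the standard-lecture section wins overall), so the answer turns on the causal role of prior GPA band.
Prior GPA band is set before the teaching method has any effect — it is not caused by the teaching method — and it independently drives the outcome. That makes it a confounder, so the causal comparison is within prior GPA band levels.
Standardising the standard-lecture section to the population prior GPA band mix: 0.240·67/93 + 0.333·20/53 + 0.427·4/14 = 0.421.

0.42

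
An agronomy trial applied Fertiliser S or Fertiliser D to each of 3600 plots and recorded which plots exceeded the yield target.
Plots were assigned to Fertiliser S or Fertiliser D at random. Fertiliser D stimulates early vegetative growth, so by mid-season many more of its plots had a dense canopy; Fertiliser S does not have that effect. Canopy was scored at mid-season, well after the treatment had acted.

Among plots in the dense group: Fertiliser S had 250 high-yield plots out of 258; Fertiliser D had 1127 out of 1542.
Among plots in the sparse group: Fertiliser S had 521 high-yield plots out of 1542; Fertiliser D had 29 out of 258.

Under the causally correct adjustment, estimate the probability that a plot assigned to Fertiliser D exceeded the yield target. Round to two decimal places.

Mid-season canopy here is a post-treatment variable shaped by the fertiliser; conditioning on it would introduce bias rather than remove it. The overall comparison is the causal one.
So P(outcome | do(Fertiliser D)) is just the pooled rate for Fertiliser D: 1156/1800 = 0.642.

0.64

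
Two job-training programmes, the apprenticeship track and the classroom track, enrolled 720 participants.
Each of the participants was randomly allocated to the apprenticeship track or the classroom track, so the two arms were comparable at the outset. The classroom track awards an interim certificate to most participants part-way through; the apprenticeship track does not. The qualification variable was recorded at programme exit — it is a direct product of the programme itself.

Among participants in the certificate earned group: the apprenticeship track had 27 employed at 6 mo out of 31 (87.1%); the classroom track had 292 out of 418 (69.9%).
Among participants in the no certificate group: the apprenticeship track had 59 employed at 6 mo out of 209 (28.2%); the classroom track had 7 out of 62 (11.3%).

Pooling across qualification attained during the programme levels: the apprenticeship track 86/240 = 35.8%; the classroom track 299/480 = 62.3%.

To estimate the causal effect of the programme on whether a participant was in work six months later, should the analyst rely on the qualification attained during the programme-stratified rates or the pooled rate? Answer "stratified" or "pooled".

The stratified and pooled comparisons disagree (the apprenticeship track wins within each qualification attained during the programme; the classroom track wins overall), so the answer turns on the causal role of qualification attained during the programme.
Qualification attained during the programme is recorded after the programme and is itself shifted by it — it sits on the causal path from programme to outcome. Conditioning on a mediator would strip out part of the effect we want; the pooled comparison gives the total causal effect.
Pooled: the apprenticeship track 35.8% vs the classroom track 62.3%; the classroom track is higher overall.

pooled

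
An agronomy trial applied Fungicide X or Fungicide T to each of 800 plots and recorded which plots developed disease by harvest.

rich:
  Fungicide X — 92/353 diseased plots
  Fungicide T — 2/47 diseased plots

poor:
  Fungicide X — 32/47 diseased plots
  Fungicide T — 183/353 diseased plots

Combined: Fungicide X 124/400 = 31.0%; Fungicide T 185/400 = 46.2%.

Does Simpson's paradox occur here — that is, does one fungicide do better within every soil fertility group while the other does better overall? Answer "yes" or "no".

Within each soil fertility level (rich 26.1% vs 4.3%; poor 68.1% vs 51.8%), Fungicide T has the lower rate every time. Pooled: 31.0% vs 46.2% — Fungicide X has the lower rate overall. The two comparisons disagree.

yes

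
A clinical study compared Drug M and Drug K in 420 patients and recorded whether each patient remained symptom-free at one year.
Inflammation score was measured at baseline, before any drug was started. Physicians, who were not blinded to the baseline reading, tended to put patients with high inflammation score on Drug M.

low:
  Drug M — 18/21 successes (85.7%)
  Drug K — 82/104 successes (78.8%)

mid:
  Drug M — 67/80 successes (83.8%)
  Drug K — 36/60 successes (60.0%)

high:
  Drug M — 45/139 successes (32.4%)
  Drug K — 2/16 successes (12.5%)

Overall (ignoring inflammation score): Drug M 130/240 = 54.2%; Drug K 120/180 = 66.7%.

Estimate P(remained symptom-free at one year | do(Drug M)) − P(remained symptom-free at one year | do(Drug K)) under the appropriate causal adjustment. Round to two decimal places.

+0.17

Drug M is higher inside every inflammation score stratum but Drug K is higher in aggregate. Whether to stratify depends on how inflammation score relates to the drug.
Inflammation score differs across drugs for reasons unrelated to any effect of the drug itself, and it separately predicts the outcome — a classic confounder. We must compare within inflammation score levels.
Adjusting over the population distribution of inflammation score: 0.298·(0.857−0.788) + 0.333·(0.838−0.600) + 0.369·(0.324−0.125) = +0.173.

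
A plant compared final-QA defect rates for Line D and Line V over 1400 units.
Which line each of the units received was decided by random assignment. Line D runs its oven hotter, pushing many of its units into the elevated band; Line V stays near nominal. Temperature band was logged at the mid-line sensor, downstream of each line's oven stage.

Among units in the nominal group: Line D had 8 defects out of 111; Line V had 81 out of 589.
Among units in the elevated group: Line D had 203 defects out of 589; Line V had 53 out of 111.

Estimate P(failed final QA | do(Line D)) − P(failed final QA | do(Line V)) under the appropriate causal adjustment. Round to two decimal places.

Within every in-process temperature band level Line D has the lower rate, yet pooled Line V does — Simpson's reversal.
In-process temperature band is recorded after the line and is itself shifted by it — it sits on the causal path from line to outcome. Conditioning on a mediator would strip out part of the effect we want; the pooled comparison gives the total causal effect.
The causal difference is the pooled difference: 0.301 − 0.191 = +0.110.

+0.11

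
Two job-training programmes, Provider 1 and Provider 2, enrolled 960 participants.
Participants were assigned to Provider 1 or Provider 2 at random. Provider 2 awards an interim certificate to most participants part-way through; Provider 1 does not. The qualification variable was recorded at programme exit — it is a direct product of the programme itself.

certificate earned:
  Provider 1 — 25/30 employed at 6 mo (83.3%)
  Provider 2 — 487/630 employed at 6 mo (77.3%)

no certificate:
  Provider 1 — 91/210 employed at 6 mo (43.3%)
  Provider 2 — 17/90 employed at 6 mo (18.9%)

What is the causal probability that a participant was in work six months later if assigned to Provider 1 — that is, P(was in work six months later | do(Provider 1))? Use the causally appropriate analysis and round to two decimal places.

0.48

Qualification attained during the programme here is a post-treatment variable shaped by the programme; conditioning on it would introduce bias rather than remove it. The overall comparison is the causal one.
So P(outcome | do(Provider 1)) is just the pooled rate for Provider 1: 116/240 = 0.483.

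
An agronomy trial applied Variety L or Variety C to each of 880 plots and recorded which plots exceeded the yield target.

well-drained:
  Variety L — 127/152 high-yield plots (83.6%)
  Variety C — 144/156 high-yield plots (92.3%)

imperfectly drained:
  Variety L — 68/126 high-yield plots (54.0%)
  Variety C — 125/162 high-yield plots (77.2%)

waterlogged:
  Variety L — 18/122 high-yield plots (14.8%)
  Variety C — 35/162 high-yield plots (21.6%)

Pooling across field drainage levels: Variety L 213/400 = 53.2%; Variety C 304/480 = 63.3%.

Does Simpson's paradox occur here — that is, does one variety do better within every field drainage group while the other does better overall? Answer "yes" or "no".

no

Within each field drainage level (well-drained 83.6% vs 92.3%; imperfectly drained 54.0% vs 77.2%; waterlogged 14.8% vs 21.6%), Variety C has the higher rate every time. Pooled: 53.2% vs 63.3% — Variety C has the higher rate overall. They agree.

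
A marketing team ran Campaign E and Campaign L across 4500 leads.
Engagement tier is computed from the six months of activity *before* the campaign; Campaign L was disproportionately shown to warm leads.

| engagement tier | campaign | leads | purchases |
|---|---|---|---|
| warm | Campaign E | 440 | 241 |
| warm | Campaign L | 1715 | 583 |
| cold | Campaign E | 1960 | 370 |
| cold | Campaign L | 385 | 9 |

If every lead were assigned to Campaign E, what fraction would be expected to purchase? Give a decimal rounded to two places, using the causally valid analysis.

0.36

The engagement tier-specific comparison favours Campaign E throughout, but the pooled figures favour Campaign L. The question is whether to condition on engagement tier.
Engagement tier satisfies the back-door criterion: it is not a descendant of the campaign, and it blocks the spurious path from campaign to outcome. Adjusting for it (i.e., using the within-engagement tier rates) gives the causal effect.
Standardising Campaign E to the population engagement tier mix: 0.479·241/440 + 0.521·370/1960 = 0.361.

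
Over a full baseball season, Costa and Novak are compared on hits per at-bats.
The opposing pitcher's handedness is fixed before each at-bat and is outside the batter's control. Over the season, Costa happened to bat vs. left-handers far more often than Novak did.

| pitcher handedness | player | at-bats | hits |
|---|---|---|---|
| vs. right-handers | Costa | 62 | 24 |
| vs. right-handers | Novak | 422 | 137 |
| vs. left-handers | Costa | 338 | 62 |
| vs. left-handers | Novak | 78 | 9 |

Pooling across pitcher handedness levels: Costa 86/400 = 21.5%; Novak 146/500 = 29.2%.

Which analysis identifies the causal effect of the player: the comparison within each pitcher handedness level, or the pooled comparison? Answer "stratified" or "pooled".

stratified

Costa is higher inside every pitcher handedness stratum but Novak is higher in aggregate. Whether to stratify depends on how pitcher handedness relates to the player.
Pitcher handedness is set before the player has any effect — it is not caused by the player — and it independently drives the outcome. That makes it a confounder, so the causal comparison is within pitcher handedness levels.
Within each level — vs. right-handers: 38.7% vs 32.5%; vs. left-handers: 18.3% vs 11.5% — Costa is higher every time.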